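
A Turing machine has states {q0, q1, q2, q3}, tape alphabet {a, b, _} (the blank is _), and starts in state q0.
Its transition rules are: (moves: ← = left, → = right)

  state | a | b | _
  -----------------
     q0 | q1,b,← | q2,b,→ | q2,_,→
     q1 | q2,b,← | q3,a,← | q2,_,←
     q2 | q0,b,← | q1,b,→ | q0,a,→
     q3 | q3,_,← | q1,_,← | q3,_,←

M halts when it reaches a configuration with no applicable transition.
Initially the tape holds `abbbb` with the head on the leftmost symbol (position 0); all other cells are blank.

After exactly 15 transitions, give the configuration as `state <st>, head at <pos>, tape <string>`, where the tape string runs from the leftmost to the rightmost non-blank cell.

state q1, head at -1, tape b__abbb

state=q0 head=0 tape=___[a]bbbb   (q0,a)→(q1,b,←)
state=q1 head=-1 tape=__[_]bbbbb   (q1,_)→(q2,_,←)
state=q2 head=-2 tape=_[_]_bbbbb   (q2,_)→(q0,a,→)
state=q0 head=-1 tape=_a[_]bbbbb   (q0,_)→(q2,_,→)
state=q2 head=0 tape=_a_[b]bbbb   (q2,b)→(q1,b,→)
state=q1 head=1 tape=_a_b[b]bbb   (q1,b)→(q3,a,←)
state=q3 head=0 tape=_a_[b]abbb   (q3,b)→(q1,_,←)
state=q1 head=-1 tape=_a[_]_abbb   (q1,_)→(q2,_,←)
state=q2 head=-2 tape=_[a]__abbb   (q2,a)→(q0,b,←)
state=q0 head=-3 tape=[_]b__abbb   (q0,_)→(q2,_,→)
state=q2 head=-2 tape=_[b]__abbb   (q2,b)→(q1,b,→)
state=q1 head=-1 tape=_b[_]_abbb   (q1,_)→(q2,_,←)
state=q2 head=-2 tape=_[b]__abbb   (q2,b)→(q1,b,→)
state=q1 head=-1 tape=_b[_]_abbb   (q1,_)→(q2,_,←)
state=q2 head=-2 tape=_[b]__abbb   (q2,b)→(q1,b,→)
state=q1 head=-1 tape=_b[_]_abbb
After 15 steps: state q1, head at -1, tape b__abbb.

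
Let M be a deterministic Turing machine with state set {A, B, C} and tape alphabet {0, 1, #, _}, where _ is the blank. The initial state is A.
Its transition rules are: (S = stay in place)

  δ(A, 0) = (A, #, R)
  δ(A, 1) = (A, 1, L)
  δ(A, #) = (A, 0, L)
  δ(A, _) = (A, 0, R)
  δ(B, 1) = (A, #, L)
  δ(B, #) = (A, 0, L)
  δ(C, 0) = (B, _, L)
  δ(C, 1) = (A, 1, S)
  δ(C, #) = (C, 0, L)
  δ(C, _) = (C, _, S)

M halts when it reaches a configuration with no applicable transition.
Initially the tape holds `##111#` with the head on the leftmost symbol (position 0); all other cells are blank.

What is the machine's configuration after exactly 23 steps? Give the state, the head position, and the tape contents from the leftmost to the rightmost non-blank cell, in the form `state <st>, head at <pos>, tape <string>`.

state=A head=0 tape=__[#]#111#   (A,#)→(A,0,L)
state=A head=-1 tape=_[_]0#111#   (A,_)→(A,0,R)
state=A head=0 tape=_0[0]#111#   (A,0)→(A,#,R)
state=A head=1 tape=_0#[#]111#   (A,#)→(A,0,L)
state=A head=0 tape=_0[#]0111#   (A,#)→(A,0,L)
state=A head=-1 tape=_[0]00111#   (A,0)→(A,#,R)
state=A head=0 tape=_#[0]0111#   (A,0)→(A,#,R)
state=A head=1 tape=_##[0]111#   (A,0)→(A,#,R)
state=A head=2 tape=_###[1]11#   (A,1)→(A,1,L)
state=A head=1 tape=_##[#]111#   (A,#)→(A,0,L)
state=A head=0 tape=_#[#]0111#   (A,#)→(A,0,L)
state=A head=-1 tape=_[#]00111#   (A,#)→(A,0,L)
state=A head=-2 tape=[_]000111#   (A,_)→(A,0,R)
state=A head=-1 tape=0[0]00111#   (A,0)→(A,#,R)
state=A head=0 tape=0#[0]0111#   (A,0)→(A,#,R)
state=A head=1 tape=0##[0]111#   (A,0)→(A,#,R)
state=A head=2 tape=0###[1]11#   (A,1)→(A,1,L)
state=A head=1 tape=0##[#]111#   (A,#)→(A,0,L)
state=A head=0 tape=0#[#]0111#   (A,#)→(A,0,L)
state=A head=-1 tape=0[#]00111#   (A,#)→(A,0,L)
state=A head=-2 tape=[0]000111#   (A,0)→(A,#,R)
state=A head=-1 tape=#[0]00111#   (A,0)→(A,#,R)
state=A head=0 tape=##[0]0111#   (A,0)→(A,#,R)
state=A head=1 tape=###[0]111#
After 23 steps: state A, head at 1, tape ###0111#.

state A, head at 1, tape ###0111#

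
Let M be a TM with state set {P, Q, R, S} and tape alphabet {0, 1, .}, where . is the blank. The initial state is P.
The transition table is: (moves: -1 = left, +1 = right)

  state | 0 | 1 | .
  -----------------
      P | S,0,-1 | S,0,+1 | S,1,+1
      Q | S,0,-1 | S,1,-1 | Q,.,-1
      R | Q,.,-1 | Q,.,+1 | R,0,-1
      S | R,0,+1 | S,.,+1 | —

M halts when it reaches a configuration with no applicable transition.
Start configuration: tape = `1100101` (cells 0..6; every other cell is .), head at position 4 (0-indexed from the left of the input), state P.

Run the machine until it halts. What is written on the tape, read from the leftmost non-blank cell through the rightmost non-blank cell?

P | .1100[1]01.   read 1 → write 0, move +1, go to S
S | .11000[0]1.   read 0 → write 0, move +1, go to R
R | .110000[1].   read 1 → write ., move +1, go to Q
Q | .110000.[.]   read . → write ., move -1, go to Q
Q | .110000[.].   read . → write ., move -1, go to Q
Q | .11000[0]..   read 0 → write 0, move -1, go to S
S | .1100[0]0..   read 0 → write 0, move +1, go to R
R | .11000[0]..   read 0 → write ., move -1, go to Q
Q | .1100[0]...   read 0 → write 0, move -1, go to S
S | .110[0]0...   read 0 → write 0, move +1, go to R
R | .1100[0]...   read 0 → write ., move -1, go to Q
Q | .110[0]....   read 0 → write 0, move -1, go to S
S | .11[0]0....   read 0 → write 0, move +1, go to R
R | .110[0]....   read 0 → write ., move -1, go to Q
Q | .11[0].....   read 0 → write 0, move -1, go to S
S | .1[1]0.....   read 1 → write ., move +1, go to S
S | .1.[0].....   read 0 → write 0, move +1, go to R
R | .1.0[.]....   read . → write 0, move -1, go to R
R | .1.[0]0....   read 0 → write ., move -1, go to Q
Q | .1[.].0....   read . → write ., move -1, go to Q
Q | .[1]..0....   read 1 → write 1, move -1, go to S
S | [.]1..0....
The non-blank tape span at halt is 1..0.

1..0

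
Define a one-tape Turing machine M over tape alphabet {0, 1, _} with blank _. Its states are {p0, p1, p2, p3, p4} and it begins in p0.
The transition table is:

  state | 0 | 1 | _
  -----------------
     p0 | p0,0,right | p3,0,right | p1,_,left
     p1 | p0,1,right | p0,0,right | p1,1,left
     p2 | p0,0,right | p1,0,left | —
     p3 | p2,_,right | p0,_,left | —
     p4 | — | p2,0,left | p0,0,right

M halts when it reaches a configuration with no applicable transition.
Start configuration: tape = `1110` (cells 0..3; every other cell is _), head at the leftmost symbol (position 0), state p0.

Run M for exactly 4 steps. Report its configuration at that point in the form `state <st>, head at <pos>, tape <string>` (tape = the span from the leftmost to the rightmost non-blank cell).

state p1, head at 0, tape 0_10

state=p0 head=0 tape=[1]110   (p0,1)→(p3,0,right)
state=p3 head=1 tape=0[1]10   (p3,1)→(p0,_,left)
state=p0 head=0 tape=[0]_10   (p0,0)→(p0,0,right)
state=p0 head=1 tape=0[_]10   (p0,_)→(p1,_,left)
state=p1 head=0 tape=[0]_10
After 4 steps: state p1, head at 0, tape 0_10.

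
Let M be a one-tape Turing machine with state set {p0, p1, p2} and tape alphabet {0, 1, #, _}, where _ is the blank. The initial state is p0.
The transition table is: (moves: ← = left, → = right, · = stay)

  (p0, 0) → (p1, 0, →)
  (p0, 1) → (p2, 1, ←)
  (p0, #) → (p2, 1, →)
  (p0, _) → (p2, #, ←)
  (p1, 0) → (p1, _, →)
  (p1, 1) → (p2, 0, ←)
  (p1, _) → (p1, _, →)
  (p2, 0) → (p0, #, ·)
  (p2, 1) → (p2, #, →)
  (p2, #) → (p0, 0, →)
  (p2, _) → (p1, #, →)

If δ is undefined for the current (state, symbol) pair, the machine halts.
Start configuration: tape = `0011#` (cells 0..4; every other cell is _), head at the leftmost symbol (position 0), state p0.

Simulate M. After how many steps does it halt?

state=p0 head=0 tape=[0]011#   (p0,0)→(p1,0,→)
state=p1 head=1 tape=0[0]11#   (p1,0)→(p1,_,→)
state=p1 head=2 tape=0_[1]1#   (p1,1)→(p2,0,←)
state=p2 head=1 tape=0[_]01#   (p2,_)→(p1,#,→)
state=p1 head=2 tape=0#[0]1#   (p1,0)→(p1,_,→)
state=p1 head=3 tape=0#_[1]#   (p1,1)→(p2,0,←)
state=p2 head=2 tape=0#[_]0#   (p2,_)→(p1,#,→)
state=p1 head=3 tape=0##[0]#   (p1,0)→(p1,_,→)
state=p1 head=4 tape=0##_[#]
M halts after 8 transitions.

8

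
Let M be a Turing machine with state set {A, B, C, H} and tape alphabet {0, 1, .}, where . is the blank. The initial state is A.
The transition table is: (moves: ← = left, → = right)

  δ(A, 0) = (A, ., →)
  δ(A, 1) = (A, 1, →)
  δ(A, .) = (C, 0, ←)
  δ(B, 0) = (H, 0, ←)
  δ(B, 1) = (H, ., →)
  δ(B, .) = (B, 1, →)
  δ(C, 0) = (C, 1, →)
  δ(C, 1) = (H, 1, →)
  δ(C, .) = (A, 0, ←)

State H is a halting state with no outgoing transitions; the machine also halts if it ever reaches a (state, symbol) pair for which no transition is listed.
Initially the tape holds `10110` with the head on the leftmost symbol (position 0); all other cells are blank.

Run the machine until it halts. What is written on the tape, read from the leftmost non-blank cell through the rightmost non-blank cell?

state=A head=0 tape=[1]0110..   (A,1)→(A,1,→)
state=A head=1 tape=1[0]110..   (A,0)→(A,.,→)
state=A head=2 tape=1.[1]10..   (A,1)→(A,1,→)
state=A head=3 tape=1.1[1]0..   (A,1)→(A,1,→)
state=A head=4 tape=1.11[0]..   (A,0)→(A,.,→)
state=A head=5 tape=1.11.[.].   (A,.)→(C,0,←)
state=C head=4 tape=1.11[.]0.   (C,.)→(A,0,←)
state=A head=3 tape=1.1[1]00.   (A,1)→(A,1,→)
state=A head=4 tape=1.11[0]0.   (A,0)→(A,.,→)
state=A head=5 tape=1.11.[0].   (A,0)→(A,.,→)
state=A head=6 tape=1.11..[.]   (A,.)→(C,0,←)
state=C head=5 tape=1.11.[.]0   (C,.)→(A,0,←)
state=A head=4 tape=1.11[.]00   (A,.)→(C,0,←)
state=C head=3 tape=1.1[1]000   (C,1)→(H,1,→)
state=H head=4 tape=1.11[0]00
The non-blank tape span at halt is 1.11000.

1.11000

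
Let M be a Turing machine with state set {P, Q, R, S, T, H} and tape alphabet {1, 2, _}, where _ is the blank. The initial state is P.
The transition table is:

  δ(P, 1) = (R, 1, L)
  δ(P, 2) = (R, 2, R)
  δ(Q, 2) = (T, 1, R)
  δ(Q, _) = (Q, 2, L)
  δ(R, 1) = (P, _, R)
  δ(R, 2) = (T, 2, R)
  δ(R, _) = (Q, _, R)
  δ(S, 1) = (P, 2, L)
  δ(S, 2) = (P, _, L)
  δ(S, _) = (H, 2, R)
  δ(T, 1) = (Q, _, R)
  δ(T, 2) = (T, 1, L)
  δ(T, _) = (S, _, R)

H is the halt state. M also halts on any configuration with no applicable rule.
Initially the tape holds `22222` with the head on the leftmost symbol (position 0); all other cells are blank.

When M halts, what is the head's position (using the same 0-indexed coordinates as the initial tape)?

-1

P | _[2]2222   read 2 → write 2, move R, go to R
R | _2[2]222   read 2 → write 2, move R, go to T
T | _22[2]22   read 2 → write 1, move L, go to T
T | _2[2]122   read 2 → write 1, move L, go to T
T | _[2]1122   read 2 → write 1, move L, go to T
T | [_]11122   read _ → write _, move R, go to S
S | _[1]1122   read 1 → write 2, move L, go to P
P | [_]21122
At halt the head is at cell -1.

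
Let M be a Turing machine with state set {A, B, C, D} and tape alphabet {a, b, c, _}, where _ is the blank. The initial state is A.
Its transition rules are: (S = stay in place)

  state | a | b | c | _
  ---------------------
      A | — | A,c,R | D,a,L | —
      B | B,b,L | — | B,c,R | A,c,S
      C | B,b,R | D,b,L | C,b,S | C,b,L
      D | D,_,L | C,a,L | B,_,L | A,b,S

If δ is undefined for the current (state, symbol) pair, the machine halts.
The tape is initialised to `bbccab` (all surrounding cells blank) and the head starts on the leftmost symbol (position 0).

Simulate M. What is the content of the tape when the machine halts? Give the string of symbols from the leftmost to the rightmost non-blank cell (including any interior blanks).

ca_aacab

state=A head=0 tape=__[b]bccab   (A,b)→(A,c,R)
state=A head=1 tape=__c[b]ccab   (A,b)→(A,c,R)
state=A head=2 tape=__cc[c]cab   (A,c)→(D,a,L)
state=D head=1 tape=__c[c]acab   (D,c)→(B,_,L)
state=B head=0 tape=__[c]_acab   (B,c)→(B,c,R)
state=B head=1 tape=__c[_]acab   (B,_)→(A,c,S)
state=A head=1 tape=__c[c]acab   (A,c)→(D,a,L)
state=D head=0 tape=__[c]aacab   (D,c)→(B,_,L)
state=B head=-1 tape=_[_]_aacab   (B,_)→(A,c,S)
state=A head=-1 tape=_[c]_aacab   (A,c)→(D,a,L)
state=D head=-2 tape=[_]a_aacab   (D,_)→(A,b,S)
state=A head=-2 tape=[b]a_aacab   (A,b)→(A,c,R)
state=A head=-1 tape=c[a]_aacab
The non-blank tape span at halt is ca_aacab.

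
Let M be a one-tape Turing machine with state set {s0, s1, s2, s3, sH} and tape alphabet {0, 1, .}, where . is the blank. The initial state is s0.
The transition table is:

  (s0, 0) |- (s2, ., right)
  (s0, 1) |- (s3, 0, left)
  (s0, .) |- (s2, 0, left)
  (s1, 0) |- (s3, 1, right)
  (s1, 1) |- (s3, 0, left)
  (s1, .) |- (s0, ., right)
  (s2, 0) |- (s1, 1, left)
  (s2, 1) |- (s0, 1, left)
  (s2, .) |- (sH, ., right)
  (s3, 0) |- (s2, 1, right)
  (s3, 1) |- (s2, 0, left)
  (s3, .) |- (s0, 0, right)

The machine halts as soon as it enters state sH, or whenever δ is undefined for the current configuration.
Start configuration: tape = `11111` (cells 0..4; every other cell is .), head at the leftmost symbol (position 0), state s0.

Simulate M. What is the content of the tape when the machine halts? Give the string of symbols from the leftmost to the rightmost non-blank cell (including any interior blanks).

01001111

s0 | ....[1]1111   read 1 → write 0, move left, go to s3
s3 | ...[.]01111   read . → write 0, move right, go to s0
s0 | ...0[0]1111   read 0 → write ., move right, go to s2
s2 | ...0.[1]111   read 1 → write 1, move left, go to s0
s0 | ...0[.]1111   read . → write 0, move left, go to s2
s2 | ...[0]01111   read 0 → write 1, move left, go to s1
s1 | ..[.]101111   read . → write ., move right, go to s0
s0 | ...[1]01111   read 1 → write 0, move left, go to s3
s3 | ..[.]001111   read . → write 0, move right, go to s0
s0 | ..0[0]01111   read 0 → write ., move right, go to s2
s2 | ..0.[0]1111   read 0 → write 1, move left, go to s1
s1 | ..0[.]11111   read . → write ., move right, go to s0
s0 | ..0.[1]1111   read 1 → write 0, move left, go to s3
s3 | ..0[.]01111   read . → write 0, move right, go to s0
s0 | ..00[0]1111   read 0 → write ., move right, go to s2
s2 | ..00.[1]111   read 1 → write 1, move left, go to s0
s0 | ..00[.]1111   read . → write 0, move left, go to s2
s2 | ..0[0]01111   read 0 → write 1, move left, go to s1
s1 | ..[0]101111   read 0 → write 1, move right, go to s3
s3 | ..1[1]01111   read 1 → write 0, move left, go to s2
s2 | ..[1]001111   read 1 → write 1, move left, go to s0
s0 | .[.]1001111   read . → write 0, move left, go to s2
s2 | [.]01001111   read . → write ., move right, go to sH
sH | .[0]1001111
The non-blank tape span at halt is 01001111.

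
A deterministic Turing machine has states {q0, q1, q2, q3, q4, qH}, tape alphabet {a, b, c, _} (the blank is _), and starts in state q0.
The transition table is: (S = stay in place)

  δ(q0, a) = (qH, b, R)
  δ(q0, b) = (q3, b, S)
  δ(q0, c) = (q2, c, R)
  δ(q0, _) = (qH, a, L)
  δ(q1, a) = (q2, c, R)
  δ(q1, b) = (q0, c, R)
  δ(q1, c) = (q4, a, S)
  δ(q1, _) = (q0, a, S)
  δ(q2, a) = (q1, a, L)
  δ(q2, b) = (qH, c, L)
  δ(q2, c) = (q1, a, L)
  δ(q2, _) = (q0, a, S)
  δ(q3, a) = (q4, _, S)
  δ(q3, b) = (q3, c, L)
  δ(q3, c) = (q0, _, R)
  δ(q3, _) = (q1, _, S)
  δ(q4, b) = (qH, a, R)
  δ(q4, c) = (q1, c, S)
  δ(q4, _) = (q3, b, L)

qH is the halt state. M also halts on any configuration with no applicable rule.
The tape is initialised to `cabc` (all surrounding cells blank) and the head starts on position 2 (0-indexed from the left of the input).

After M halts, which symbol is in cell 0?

q0 | ca[b]c   read b → write b, move S, go to q3
q3 | ca[b]c   read b → write c, move L, go to q3
q3 | c[a]cc   read a → write _, move S, go to q4
q4 | c[_]cc   read _ → write b, move L, go to q3
q3 | [c]bcc   read c → write _, move R, go to q0
q0 | _[b]cc   read b → write b, move S, go to q3
q3 | _[b]cc   read b → write c, move L, go to q3
q3 | [_]ccc   read _ → write _, move S, go to q1
q1 | [_]ccc   read _ → write a, move S, go to q0
q0 | [a]ccc   read a → write b, move R, go to qH
qH | b[c]cc
Cell 0 holds b when M halts.

b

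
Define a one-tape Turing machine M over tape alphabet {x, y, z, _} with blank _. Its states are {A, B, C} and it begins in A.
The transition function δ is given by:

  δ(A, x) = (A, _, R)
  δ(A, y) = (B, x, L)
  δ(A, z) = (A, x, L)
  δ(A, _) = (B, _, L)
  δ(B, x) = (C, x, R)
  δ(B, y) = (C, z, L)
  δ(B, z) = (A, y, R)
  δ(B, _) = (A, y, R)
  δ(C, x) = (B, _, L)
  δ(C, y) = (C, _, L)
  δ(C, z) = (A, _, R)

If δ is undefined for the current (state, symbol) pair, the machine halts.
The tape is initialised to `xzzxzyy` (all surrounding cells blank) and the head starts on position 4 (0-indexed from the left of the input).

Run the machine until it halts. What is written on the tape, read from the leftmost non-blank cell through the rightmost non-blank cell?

xzz___z

A | xzzx[z]yy_   read z → write x, move L, go to A
A | xzz[x]xyy_   read x → write _, move R, go to A
A | xzz_[x]yy_   read x → write _, move R, go to A
A | xzz__[y]y_   read y → write x, move L, go to B
B | xzz_[_]xy_   read _ → write y, move R, go to A
A | xzz_y[x]y_   read x → write _, move R, go to A
A | xzz_y_[y]_   read y → write x, move L, go to B
B | xzz_y[_]x_   read _ → write y, move R, go to A
A | xzz_yy[x]_   read x → write _, move R, go to A
A | xzz_yy_[_]   read _ → write _, move L, go to B
B | xzz_yy[_]_   read _ → write y, move R, go to A
A | xzz_yyy[_]   read _ → write _, move L, go to B
B | xzz_yy[y]_   read y → write z, move L, go to C
C | xzz_y[y]z_   read y → write _, move L, go to C
C | xzz_[y]_z_   read y → write _, move L, go to C
C | xzz[_]__z_
The non-blank tape span at halt is xzz___z.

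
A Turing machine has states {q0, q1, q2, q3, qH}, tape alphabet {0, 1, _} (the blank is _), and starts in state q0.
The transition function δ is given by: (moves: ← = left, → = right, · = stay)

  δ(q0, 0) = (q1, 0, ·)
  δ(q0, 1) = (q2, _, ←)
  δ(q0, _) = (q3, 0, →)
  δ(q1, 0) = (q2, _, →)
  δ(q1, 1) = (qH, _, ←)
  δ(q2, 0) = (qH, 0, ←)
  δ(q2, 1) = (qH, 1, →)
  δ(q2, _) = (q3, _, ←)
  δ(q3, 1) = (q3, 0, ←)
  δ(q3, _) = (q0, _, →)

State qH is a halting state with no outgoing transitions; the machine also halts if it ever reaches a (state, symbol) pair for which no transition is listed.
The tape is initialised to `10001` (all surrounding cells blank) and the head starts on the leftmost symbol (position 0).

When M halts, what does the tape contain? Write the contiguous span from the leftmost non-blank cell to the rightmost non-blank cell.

0__001

q0 | __[1]0001   read 1 → write _, move ←, go to q2
q2 | _[_]_0001   read _ → write _, move ←, go to q3
q3 | [_]__0001   read _ → write _, move →, go to q0
q0 | _[_]_0001   read _ → write 0, move →, go to q3
q3 | _0[_]0001   read _ → write _, move →, go to q0
q0 | _0_[0]001   read 0 → write 0, move ·, go to q1
q1 | _0_[0]001   read 0 → write _, move →, go to q2
q2 | _0__[0]01   read 0 → write 0, move ←, go to qH
qH | _0_[_]001
The non-blank tape span at halt is 0__001.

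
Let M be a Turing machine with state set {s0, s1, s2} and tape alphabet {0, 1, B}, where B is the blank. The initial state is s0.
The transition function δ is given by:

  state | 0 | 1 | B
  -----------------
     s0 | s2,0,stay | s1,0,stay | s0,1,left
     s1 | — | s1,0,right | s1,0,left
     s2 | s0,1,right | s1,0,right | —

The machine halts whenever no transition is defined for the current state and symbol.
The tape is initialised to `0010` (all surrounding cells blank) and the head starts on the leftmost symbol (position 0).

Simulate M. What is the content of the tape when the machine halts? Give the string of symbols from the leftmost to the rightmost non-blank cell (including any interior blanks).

state=s0 head=0 tape=[0]010   (s0,0)→(s2,0,stay)
state=s2 head=0 tape=[0]010   (s2,0)→(s0,1,right)
state=s0 head=1 tape=1[0]10   (s0,0)→(s2,0,stay)
state=s2 head=1 tape=1[0]10   (s2,0)→(s0,1,right)
state=s0 head=2 tape=11[1]0   (s0,1)→(s1,0,stay)
state=s1 head=2 tape=11[0]0
The non-blank tape span at halt is 1100.

1100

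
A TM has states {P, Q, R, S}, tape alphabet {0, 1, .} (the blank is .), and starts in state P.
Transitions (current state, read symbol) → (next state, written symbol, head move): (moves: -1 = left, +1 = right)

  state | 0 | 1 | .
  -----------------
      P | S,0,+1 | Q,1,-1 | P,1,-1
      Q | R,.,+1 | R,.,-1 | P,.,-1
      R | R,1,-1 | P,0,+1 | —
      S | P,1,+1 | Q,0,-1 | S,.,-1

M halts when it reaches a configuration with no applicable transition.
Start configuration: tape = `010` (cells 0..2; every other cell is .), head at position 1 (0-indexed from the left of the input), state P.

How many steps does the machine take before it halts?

state=P head=1 tape=0[1]0..   (P,1)→(Q,1,-1)
state=Q head=0 tape=[0]10..   (Q,0)→(R,.,+1)
state=R head=1 tape=.[1]0..   (R,1)→(P,0,+1)
state=P head=2 tape=.0[0]..   (P,0)→(S,0,+1)
state=S head=3 tape=.00[.].   (S,.)→(S,.,-1)
state=S head=2 tape=.0[0]..   (S,0)→(P,1,+1)
state=P head=3 tape=.01[.].   (P,.)→(P,1,-1)
state=P head=2 tape=.0[1]1.   (P,1)→(Q,1,-1)
state=Q head=1 tape=.[0]11.   (Q,0)→(R,.,+1)
state=R head=2 tape=..[1]1.   (R,1)→(P,0,+1)
state=P head=3 tape=..0[1].   (P,1)→(Q,1,-1)
state=Q head=2 tape=..[0]1.   (Q,0)→(R,.,+1)
state=R head=3 tape=...[1].   (R,1)→(P,0,+1)
state=P head=4 tape=...0[.]   (P,.)→(P,1,-1)
state=P head=3 tape=...[0]1   (P,0)→(S,0,+1)
state=S head=4 tape=...0[1]   (S,1)→(Q,0,-1)
state=Q head=3 tape=...[0]0   (Q,0)→(R,.,+1)
state=R head=4 tape=....[0]   (R,0)→(R,1,-1)
state=R head=3 tape=...[.]1
M halts after 18 transitions.

18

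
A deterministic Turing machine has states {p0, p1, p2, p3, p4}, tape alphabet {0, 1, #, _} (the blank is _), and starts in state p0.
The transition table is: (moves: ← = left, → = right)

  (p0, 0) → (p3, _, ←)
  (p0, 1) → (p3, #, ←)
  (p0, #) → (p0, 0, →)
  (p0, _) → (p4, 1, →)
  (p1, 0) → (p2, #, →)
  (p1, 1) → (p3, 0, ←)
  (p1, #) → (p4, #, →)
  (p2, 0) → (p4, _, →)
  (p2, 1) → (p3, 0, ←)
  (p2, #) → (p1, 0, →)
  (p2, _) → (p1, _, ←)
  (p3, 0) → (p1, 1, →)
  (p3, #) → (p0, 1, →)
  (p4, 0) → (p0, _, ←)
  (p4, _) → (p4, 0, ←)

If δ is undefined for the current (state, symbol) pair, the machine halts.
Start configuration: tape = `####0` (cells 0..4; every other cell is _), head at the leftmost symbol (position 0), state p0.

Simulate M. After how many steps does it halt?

6

p0 | [#]###0   read # → write 0, move →, go to p0
p0 | 0[#]##0   read # → write 0, move →, go to p0
p0 | 00[#]#0   read # → write 0, move →, go to p0
p0 | 000[#]0   read # → write 0, move →, go to p0
p0 | 0000[0]   read 0 → write _, move ←, go to p3
p3 | 000[0]_   read 0 → write 1, move →, go to p1
p1 | 0001[_]
M halts after 6 transitions.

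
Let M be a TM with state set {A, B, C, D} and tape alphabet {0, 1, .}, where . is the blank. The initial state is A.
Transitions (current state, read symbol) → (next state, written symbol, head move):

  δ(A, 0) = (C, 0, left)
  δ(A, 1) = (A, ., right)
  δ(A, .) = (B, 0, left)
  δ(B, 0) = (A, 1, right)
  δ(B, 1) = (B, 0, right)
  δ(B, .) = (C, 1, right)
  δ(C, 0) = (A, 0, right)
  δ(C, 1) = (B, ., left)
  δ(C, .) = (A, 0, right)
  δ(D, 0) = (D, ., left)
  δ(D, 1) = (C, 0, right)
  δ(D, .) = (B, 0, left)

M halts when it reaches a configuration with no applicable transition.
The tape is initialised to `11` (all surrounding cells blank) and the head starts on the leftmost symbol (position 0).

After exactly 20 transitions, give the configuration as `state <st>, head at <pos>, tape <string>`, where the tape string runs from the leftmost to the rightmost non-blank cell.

state B, head at 4, tape 00100

state=A head=0 tape=[1]1....   (A,1)→(A,.,right)
state=A head=1 tape=.[1]....   (A,1)→(A,.,right)
state=A head=2 tape=..[.]...   (A,.)→(B,0,left)
state=B head=1 tape=.[.]0...   (B,.)→(C,1,right)
state=C head=2 tape=.1[0]...   (C,0)→(A,0,right)
state=A head=3 tape=.10[.]..   (A,.)→(B,0,left)
state=B head=2 tape=.1[0]0..   (B,0)→(A,1,right)
state=A head=3 tape=.11[0]..   (A,0)→(C,0,left)
state=C head=2 tape=.1[1]0..   (C,1)→(B,.,left)
state=B head=1 tape=.[1].0..   (B,1)→(B,0,right)
state=B head=2 tape=.0[.]0..   (B,.)→(C,1,right)
state=C head=3 tape=.01[0]..   (C,0)→(A,0,right)
state=A head=4 tape=.010[.].   (A,.)→(B,0,left)
state=B head=3 tape=.01[0]0.   (B,0)→(A,1,right)
state=A head=4 tape=.011[0].   (A,0)→(C,0,left)
state=C head=3 tape=.01[1]0.   (C,1)→(B,.,left)
state=B head=2 tape=.0[1].0.   (B,1)→(B,0,right)
state=B head=3 tape=.00[.]0.   (B,.)→(C,1,right)
state=C head=4 tape=.001[0].   (C,0)→(A,0,right)
state=A head=5 tape=.0010[.]   (A,.)→(B,0,left)
state=B head=4 tape=.001[0]0
After 20 steps: state B, head at 4, tape 00100.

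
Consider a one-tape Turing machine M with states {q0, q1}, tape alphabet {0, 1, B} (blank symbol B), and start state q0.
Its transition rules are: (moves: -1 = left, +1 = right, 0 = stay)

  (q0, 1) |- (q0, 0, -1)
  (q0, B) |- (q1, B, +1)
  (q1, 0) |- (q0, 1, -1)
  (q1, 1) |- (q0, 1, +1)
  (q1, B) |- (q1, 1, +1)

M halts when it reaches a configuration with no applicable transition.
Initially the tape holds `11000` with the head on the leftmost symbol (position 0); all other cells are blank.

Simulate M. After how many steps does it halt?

q0 | B[1]1000   read 1 → write 0, move -1, go to q0
q0 | [B]01000   read B → write B, move +1, go to q1
q1 | B[0]1000   read 0 → write 1, move -1, go to q0
q0 | [B]11000   read B → write B, move +1, go to q1
q1 | B[1]1000   read 1 → write 1, move +1, go to q0
q0 | B1[1]000   read 1 → write 0, move -1, go to q0
q0 | B[1]0000   read 1 → write 0, move -1, go to q0
q0 | [B]00000   read B → write B, move +1, go to q1
q1 | B[0]0000   read 0 → write 1, move -1, go to q0
q0 | [B]10000   read B → write B, move +1, go to q1
q1 | B[1]0000   read 1 → write 1, move +1, go to q0
q0 | B1[0]000
M halts after 11 transitions.

11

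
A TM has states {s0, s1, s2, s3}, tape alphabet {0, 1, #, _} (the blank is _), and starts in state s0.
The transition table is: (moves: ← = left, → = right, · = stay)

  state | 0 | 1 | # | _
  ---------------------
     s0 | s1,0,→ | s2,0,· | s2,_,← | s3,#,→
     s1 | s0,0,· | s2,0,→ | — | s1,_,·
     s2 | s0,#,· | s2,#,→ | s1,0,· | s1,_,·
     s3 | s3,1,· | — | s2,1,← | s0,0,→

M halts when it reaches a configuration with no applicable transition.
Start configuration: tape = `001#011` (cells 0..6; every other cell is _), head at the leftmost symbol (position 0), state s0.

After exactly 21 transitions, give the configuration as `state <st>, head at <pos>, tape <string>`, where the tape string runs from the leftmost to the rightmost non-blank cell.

state s1, head at 7, tape 000000#

s0 | [0]01#011_   read 0 → write 0, move →, go to s1
s1 | 0[0]1#011_   read 0 → write 0, move ·, go to s0
s0 | 0[0]1#011_   read 0 → write 0, move →, go to s1
s1 | 00[1]#011_   read 1 → write 0, move →, go to s2
s2 | 000[#]011_   read # → write 0, move ·, go to s1
s1 | 000[0]011_   read 0 → write 0, move ·, go to s0
s0 | 000[0]011_   read 0 → write 0, move →, go to s1
s1 | 0000[0]11_   read 0 → write 0, move ·, go to s0
s0 | 0000[0]11_   read 0 → write 0, move →, go to s1
s1 | 00000[1]1_   read 1 → write 0, move →, go to s2
s2 | 000000[1]_   read 1 → write #, move →, go to s2
s2 | 000000#[_]   read _ → write _, move ·, go to s1
s1 | 000000#[_]   read _ → write _, move ·, go to s1
s1 | 000000#[_]   read _ → write _, move ·, go to s1
s1 | 000000#[_]   read _ → write _, move ·, go to s1
s1 | 000000#[_]   read _ → write _, move ·, go to s1
s1 | 000000#[_]   read _ → write _, move ·, go to s1
s1 | 000000#[_]   read _ → write _, move ·, go to s1
s1 | 000000#[_]   read _ → write _, move ·, go to s1
s1 | 000000#[_]   read _ → write _, move ·, go to s1
s1 | 000000#[_]   read _ → write _, move ·, go to s1
s1 | 000000#[_]
After 21 steps: state s1, head at 7, tape 000000#.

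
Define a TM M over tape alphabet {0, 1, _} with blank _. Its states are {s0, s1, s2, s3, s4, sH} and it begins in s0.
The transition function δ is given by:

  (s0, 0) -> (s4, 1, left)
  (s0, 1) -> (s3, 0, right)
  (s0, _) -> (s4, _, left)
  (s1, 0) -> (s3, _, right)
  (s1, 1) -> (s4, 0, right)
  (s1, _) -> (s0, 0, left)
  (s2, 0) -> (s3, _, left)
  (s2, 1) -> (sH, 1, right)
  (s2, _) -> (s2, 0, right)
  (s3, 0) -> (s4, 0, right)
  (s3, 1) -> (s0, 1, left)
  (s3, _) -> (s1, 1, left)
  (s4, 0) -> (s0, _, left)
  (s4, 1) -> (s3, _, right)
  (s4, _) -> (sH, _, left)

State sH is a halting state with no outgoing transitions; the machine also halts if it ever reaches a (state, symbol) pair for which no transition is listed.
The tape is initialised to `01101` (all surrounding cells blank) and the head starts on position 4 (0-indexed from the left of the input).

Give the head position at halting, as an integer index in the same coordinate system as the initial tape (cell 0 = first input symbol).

state=s0 head=4 tape=__0110[1]_   (s0,1)→(s3,0,right)
state=s3 head=5 tape=__01100[_]   (s3,_)→(s1,1,left)
state=s1 head=4 tape=__0110[0]1   (s1,0)→(s3,_,right)
state=s3 head=5 tape=__0110_[1]   (s3,1)→(s0,1,left)
state=s0 head=4 tape=__0110[_]1   (s0,_)→(s4,_,left)
state=s4 head=3 tape=__011[0]_1   (s4,0)→(s0,_,left)
state=s0 head=2 tape=__01[1]__1   (s0,1)→(s3,0,right)
state=s3 head=3 tape=__010[_]_1   (s3,_)→(s1,1,left)
state=s1 head=2 tape=__01[0]1_1   (s1,0)→(s3,_,right)
state=s3 head=3 tape=__01_[1]_1   (s3,1)→(s0,1,left)
state=s0 head=2 tape=__01[_]1_1   (s0,_)→(s4,_,left)
state=s4 head=1 tape=__0[1]_1_1   (s4,1)→(s3,_,right)
state=s3 head=2 tape=__0_[_]1_1   (s3,_)→(s1,1,left)
state=s1 head=1 tape=__0[_]11_1   (s1,_)→(s0,0,left)
state=s0 head=0 tape=__[0]011_1   (s0,0)→(s4,1,left)
state=s4 head=-1 tape=_[_]1011_1   (s4,_)→(sH,_,left)
state=sH head=-2 tape=[_]_1011_1
At halt the head is at cell -2.

-2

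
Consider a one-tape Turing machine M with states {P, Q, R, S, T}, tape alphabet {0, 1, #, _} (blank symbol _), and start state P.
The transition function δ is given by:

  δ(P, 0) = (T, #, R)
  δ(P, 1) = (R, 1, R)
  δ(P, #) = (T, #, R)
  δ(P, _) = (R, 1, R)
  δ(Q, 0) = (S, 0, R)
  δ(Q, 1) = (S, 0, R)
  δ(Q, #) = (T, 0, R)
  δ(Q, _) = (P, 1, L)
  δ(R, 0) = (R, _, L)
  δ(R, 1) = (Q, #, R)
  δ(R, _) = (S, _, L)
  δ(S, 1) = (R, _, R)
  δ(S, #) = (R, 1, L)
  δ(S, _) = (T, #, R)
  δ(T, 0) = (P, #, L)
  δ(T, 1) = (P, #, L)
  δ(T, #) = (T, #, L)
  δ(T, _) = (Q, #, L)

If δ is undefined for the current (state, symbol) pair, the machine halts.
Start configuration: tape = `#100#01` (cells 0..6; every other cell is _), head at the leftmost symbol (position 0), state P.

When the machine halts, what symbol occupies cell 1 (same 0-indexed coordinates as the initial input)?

#

state=P head=0 tape=____[#]100#01   (P,#)→(T,#,R)
state=T head=1 tape=____#[1]00#01   (T,1)→(P,#,L)
state=P head=0 tape=____[#]#00#01   (P,#)→(T,#,R)
state=T head=1 tape=____#[#]00#01   (T,#)→(T,#,L)
state=T head=0 tape=____[#]#00#01   (T,#)→(T,#,L)
state=T head=-1 tape=___[_]##00#01   (T,_)→(Q,#,L)
state=Q head=-2 tape=__[_]###00#01   (Q,_)→(P,1,L)
state=P head=-3 tape=_[_]1###00#01   (P,_)→(R,1,R)
state=R head=-2 tape=_1[1]###00#01   (R,1)→(Q,#,R)
state=Q head=-1 tape=_1#[#]##00#01   (Q,#)→(T,0,R)
state=T head=0 tape=_1#0[#]#00#01   (T,#)→(T,#,L)
state=T head=-1 tape=_1#[0]##00#01   (T,0)→(P,#,L)
state=P head=-2 tape=_1[#]###00#01   (P,#)→(T,#,R)
state=T head=-1 tape=_1#[#]##00#01   (T,#)→(T,#,L)
state=T head=-2 tape=_1[#]###00#01   (T,#)→(T,#,L)
state=T head=-3 tape=_[1]####00#01   (T,1)→(P,#,L)
state=P head=-4 tape=[_]#####00#01   (P,_)→(R,1,R)
state=R head=-3 tape=1[#]####00#01
Cell 1 holds # when M halts.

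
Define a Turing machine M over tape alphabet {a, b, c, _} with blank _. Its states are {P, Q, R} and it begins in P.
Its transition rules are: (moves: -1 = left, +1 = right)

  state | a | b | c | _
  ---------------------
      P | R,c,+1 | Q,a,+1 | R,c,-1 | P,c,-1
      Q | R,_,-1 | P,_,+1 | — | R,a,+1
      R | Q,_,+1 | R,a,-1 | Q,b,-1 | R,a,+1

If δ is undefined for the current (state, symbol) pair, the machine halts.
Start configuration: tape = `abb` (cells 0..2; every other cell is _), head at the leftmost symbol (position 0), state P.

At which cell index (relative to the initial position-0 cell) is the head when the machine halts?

0

state=P head=0 tape=_[a]bb_   (P,a)→(R,c,+1)
state=R head=1 tape=_c[b]b_   (R,b)→(R,a,-1)
state=R head=0 tape=_[c]ab_   (R,c)→(Q,b,-1)
state=Q head=-1 tape=[_]bab_   (Q,_)→(R,a,+1)
state=R head=0 tape=a[b]ab_   (R,b)→(R,a,-1)
state=R head=-1 tape=[a]aab_   (R,a)→(Q,_,+1)
state=Q head=0 tape=_[a]ab_   (Q,a)→(R,_,-1)
state=R head=-1 tape=[_]_ab_   (R,_)→(R,a,+1)
state=R head=0 tape=a[_]ab_   (R,_)→(R,a,+1)
state=R head=1 tape=aa[a]b_   (R,a)→(Q,_,+1)
state=Q head=2 tape=aa_[b]_   (Q,b)→(P,_,+1)
state=P head=3 tape=aa__[_]   (P,_)→(P,c,-1)
state=P head=2 tape=aa_[_]c   (P,_)→(P,c,-1)
state=P head=1 tape=aa[_]cc   (P,_)→(P,c,-1)
state=P head=0 tape=a[a]ccc   (P,a)→(R,c,+1)
state=R head=1 tape=ac[c]cc   (R,c)→(Q,b,-1)
state=Q head=0 tape=a[c]bcc
At halt the head is at cell 0.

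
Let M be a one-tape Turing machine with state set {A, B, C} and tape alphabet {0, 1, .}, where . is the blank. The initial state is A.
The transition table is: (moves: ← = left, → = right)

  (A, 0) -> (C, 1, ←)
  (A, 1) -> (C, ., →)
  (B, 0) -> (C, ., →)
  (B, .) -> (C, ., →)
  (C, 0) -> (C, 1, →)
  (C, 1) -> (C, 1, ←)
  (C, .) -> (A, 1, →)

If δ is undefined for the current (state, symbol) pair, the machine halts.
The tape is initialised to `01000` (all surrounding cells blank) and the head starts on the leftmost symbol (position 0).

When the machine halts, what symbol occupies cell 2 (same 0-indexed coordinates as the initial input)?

state=A head=0 tape=.[0]1000..   (A,0)→(C,1,←)
state=C head=-1 tape=[.]11000..   (C,.)→(A,1,→)
state=A head=0 tape=1[1]1000..   (A,1)→(C,.,→)
state=C head=1 tape=1.[1]000..   (C,1)→(C,1,←)
state=C head=0 tape=1[.]1000..   (C,.)→(A,1,→)
state=A head=1 tape=11[1]000..   (A,1)→(C,.,→)
state=C head=2 tape=11.[0]00..   (C,0)→(C,1,→)
state=C head=3 tape=11.1[0]0..   (C,0)→(C,1,→)
state=C head=4 tape=11.11[0]..   (C,0)→(C,1,→)
state=C head=5 tape=11.111[.].   (C,.)→(A,1,→)
state=A head=6 tape=11.1111[.]
Cell 2 holds 1 when M halts.

1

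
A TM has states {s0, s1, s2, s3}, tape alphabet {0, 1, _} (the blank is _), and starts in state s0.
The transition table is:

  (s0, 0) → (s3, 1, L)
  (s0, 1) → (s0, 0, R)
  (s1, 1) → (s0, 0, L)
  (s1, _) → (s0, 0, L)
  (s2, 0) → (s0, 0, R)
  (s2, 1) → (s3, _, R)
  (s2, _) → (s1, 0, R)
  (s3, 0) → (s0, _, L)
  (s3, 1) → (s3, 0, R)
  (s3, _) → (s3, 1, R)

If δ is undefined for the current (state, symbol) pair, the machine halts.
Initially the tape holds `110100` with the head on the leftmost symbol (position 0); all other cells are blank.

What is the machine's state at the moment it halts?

state=s0 head=0 tape=_[1]10100   (s0,1)→(s0,0,R)
state=s0 head=1 tape=_0[1]0100   (s0,1)→(s0,0,R)
state=s0 head=2 tape=_00[0]100   (s0,0)→(s3,1,L)
state=s3 head=1 tape=_0[0]1100   (s3,0)→(s0,_,L)
state=s0 head=0 tape=_[0]_1100   (s0,0)→(s3,1,L)
state=s3 head=-1 tape=[_]1_1100   (s3,_)→(s3,1,R)
state=s3 head=0 tape=1[1]_1100   (s3,1)→(s3,0,R)
state=s3 head=1 tape=10[_]1100   (s3,_)→(s3,1,R)
state=s3 head=2 tape=101[1]100   (s3,1)→(s3,0,R)
state=s3 head=3 tape=1010[1]00   (s3,1)→(s3,0,R)
state=s3 head=4 tape=10100[0]0   (s3,0)→(s0,_,L)
state=s0 head=3 tape=1010[0]_0   (s0,0)→(s3,1,L)
state=s3 head=2 tape=101[0]1_0   (s3,0)→(s0,_,L)
state=s0 head=1 tape=10[1]_1_0   (s0,1)→(s0,0,R)
state=s0 head=2 tape=100[_]1_0
No transition is defined for (s0, _); M halts in state s0.

s0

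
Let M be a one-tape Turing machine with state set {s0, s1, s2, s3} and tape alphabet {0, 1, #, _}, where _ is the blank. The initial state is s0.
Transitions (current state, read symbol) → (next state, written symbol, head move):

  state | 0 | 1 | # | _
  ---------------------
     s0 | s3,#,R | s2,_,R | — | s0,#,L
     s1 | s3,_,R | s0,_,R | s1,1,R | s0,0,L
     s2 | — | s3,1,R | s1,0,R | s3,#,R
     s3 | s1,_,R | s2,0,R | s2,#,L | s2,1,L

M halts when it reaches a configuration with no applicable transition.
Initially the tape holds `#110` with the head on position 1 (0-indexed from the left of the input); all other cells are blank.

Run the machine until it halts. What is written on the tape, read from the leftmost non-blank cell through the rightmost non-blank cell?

#__0#001_0

s0 | #[1]10______   read 1 → write _, move R, go to s2
s2 | #_[1]0______   read 1 → write 1, move R, go to s3
s3 | #_1[0]______   read 0 → write _, move R, go to s1
s1 | #_1_[_]_____   read _ → write 0, move L, go to s0
s0 | #_1[_]0_____   read _ → write #, move L, go to s0
s0 | #_[1]#0_____   read 1 → write _, move R, go to s2
s2 | #__[#]0_____   read # → write 0, move R, go to s1
s1 | #__0[0]_____   read 0 → write _, move R, go to s3
s3 | #__0_[_]____   read _ → write 1, move L, go to s2
s2 | #__0[_]1____   read _ → write #, move R, go to s3
s3 | #__0#[1]____   read 1 → write 0, move R, go to s2
s2 | #__0#0[_]___   read _ → write #, move R, go to s3
s3 | #__0#0#[_]__   read _ → write 1, move L, go to s2
s2 | #__0#0[#]1__   read # → write 0, move R, go to s1
s1 | #__0#00[1]__   read 1 → write _, move R, go to s0
s0 | #__0#00_[_]_   read _ → write #, move L, go to s0
s0 | #__0#00[_]#_   read _ → write #, move L, go to s0
s0 | #__0#0[0]##_   read 0 → write #, move R, go to s3
s3 | #__0#0#[#]#_   read # → write #, move L, go to s2
s2 | #__0#0[#]##_   read # → write 0, move R, go to s1
s1 | #__0#00[#]#_   read # → write 1, move R, go to s1
s1 | #__0#001[#]_   read # → write 1, move R, go to s1
s1 | #__0#0011[_]   read _ → write 0, move L, go to s0
s0 | #__0#001[1]0   read 1 → write _, move R, go to s2
s2 | #__0#001_[0]
The non-blank tape span at halt is #__0#001_0.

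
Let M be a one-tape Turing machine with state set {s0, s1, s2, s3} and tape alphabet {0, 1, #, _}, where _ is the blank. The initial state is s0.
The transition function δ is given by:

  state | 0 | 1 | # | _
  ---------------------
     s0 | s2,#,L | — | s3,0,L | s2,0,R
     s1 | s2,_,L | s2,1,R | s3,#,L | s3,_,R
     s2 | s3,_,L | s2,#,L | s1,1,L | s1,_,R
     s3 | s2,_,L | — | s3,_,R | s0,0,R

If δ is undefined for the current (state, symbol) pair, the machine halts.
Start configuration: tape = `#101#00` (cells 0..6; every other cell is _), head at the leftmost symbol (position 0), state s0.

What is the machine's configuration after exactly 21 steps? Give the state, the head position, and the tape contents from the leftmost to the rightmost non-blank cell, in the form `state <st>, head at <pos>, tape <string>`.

state s3, head at -3, tape 0__0#01#00

state=s0 head=0 tape=___[#]101#00   (s0,#)→(s3,0,L)
state=s3 head=-1 tape=__[_]0101#00   (s3,_)→(s0,0,R)
state=s0 head=0 tape=__0[0]101#00   (s0,0)→(s2,#,L)
state=s2 head=-1 tape=__[0]#101#00   (s2,0)→(s3,_,L)
state=s3 head=-2 tape=_[_]_#101#00   (s3,_)→(s0,0,R)
state=s0 head=-1 tape=_0[_]#101#00   (s0,_)→(s2,0,R)
state=s2 head=0 tape=_00[#]101#00   (s2,#)→(s1,1,L)
state=s1 head=-1 tape=_0[0]1101#00   (s1,0)→(s2,_,L)
state=s2 head=-2 tape=_[0]_1101#00   (s2,0)→(s3,_,L)
state=s3 head=-3 tape=[_]__1101#00   (s3,_)→(s0,0,R)
state=s0 head=-2 tape=0[_]_1101#00   (s0,_)→(s2,0,R)
state=s2 head=-1 tape=00[_]1101#00   (s2,_)→(s1,_,R)
state=s1 head=0 tape=00_[1]101#00   (s1,1)→(s2,1,R)
state=s2 head=1 tape=00_1[1]01#00   (s2,1)→(s2,#,L)
state=s2 head=0 tape=00_[1]#01#00   (s2,1)→(s2,#,L)
state=s2 head=-1 tape=00[_]##01#00   (s2,_)→(s1,_,R)
state=s1 head=0 tape=00_[#]#01#00   (s1,#)→(s3,#,L)
state=s3 head=-1 tape=00[_]##01#00   (s3,_)→(s0,0,R)
state=s0 head=0 tape=000[#]#01#00   (s0,#)→(s3,0,L)
state=s3 head=-1 tape=00[0]0#01#00   (s3,0)→(s2,_,L)
state=s2 head=-2 tape=0[0]_0#01#00   (s2,0)→(s3,_,L)
state=s3 head=-3 tape=[0]__0#01#00
After 21 steps: state s3, head at -3, tape 0__0#01#00.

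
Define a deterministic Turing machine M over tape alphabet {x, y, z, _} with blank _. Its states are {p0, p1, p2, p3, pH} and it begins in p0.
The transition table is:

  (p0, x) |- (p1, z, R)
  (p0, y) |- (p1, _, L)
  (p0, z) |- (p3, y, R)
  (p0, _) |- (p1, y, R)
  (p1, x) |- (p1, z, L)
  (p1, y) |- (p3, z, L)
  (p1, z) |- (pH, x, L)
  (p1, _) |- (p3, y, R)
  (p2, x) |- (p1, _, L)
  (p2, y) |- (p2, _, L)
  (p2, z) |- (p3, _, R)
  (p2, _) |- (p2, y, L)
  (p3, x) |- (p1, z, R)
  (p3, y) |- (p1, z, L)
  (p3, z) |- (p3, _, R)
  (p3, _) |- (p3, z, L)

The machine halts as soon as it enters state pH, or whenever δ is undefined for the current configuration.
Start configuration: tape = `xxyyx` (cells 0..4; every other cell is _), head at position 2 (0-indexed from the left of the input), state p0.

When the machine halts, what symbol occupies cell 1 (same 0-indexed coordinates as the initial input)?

_

state=p0 head=2 tape=__xx[y]yx__   (p0,y)→(p1,_,L)
state=p1 head=1 tape=__x[x]_yx__   (p1,x)→(p1,z,L)
state=p1 head=0 tape=__[x]z_yx__   (p1,x)→(p1,z,L)
state=p1 head=-1 tape=_[_]zz_yx__   (p1,_)→(p3,y,R)
state=p3 head=0 tape=_y[z]z_yx__   (p3,z)→(p3,_,R)
state=p3 head=1 tape=_y_[z]_yx__   (p3,z)→(p3,_,R)
state=p3 head=2 tape=_y__[_]yx__   (p3,_)→(p3,z,L)
state=p3 head=1 tape=_y_[_]zyx__   (p3,_)→(p3,z,L)
state=p3 head=0 tape=_y[_]zzyx__   (p3,_)→(p3,z,L)
state=p3 head=-1 tape=_[y]zzzyx__   (p3,y)→(p1,z,L)
state=p1 head=-2 tape=[_]zzzzyx__   (p1,_)→(p3,y,R)
state=p3 head=-1 tape=y[z]zzzyx__   (p3,z)→(p3,_,R)
state=p3 head=0 tape=y_[z]zzyx__   (p3,z)→(p3,_,R)
state=p3 head=1 tape=y__[z]zyx__   (p3,z)→(p3,_,R)
state=p3 head=2 tape=y___[z]yx__   (p3,z)→(p3,_,R)
state=p3 head=3 tape=y____[y]x__   (p3,y)→(p1,z,L)
state=p1 head=2 tape=y___[_]zx__   (p1,_)→(p3,y,R)
state=p3 head=3 tape=y___y[z]x__   (p3,z)→(p3,_,R)
state=p3 head=4 tape=y___y_[x]__   (p3,x)→(p1,z,R)
state=p1 head=5 tape=y___y_z[_]_   (p1,_)→(p3,y,R)
state=p3 head=6 tape=y___y_zy[_]   (p3,_)→(p3,z,L)
state=p3 head=5 tape=y___y_z[y]z   (p3,y)→(p1,z,L)
state=p1 head=4 tape=y___y_[z]zz   (p1,z)→(pH,x,L)
state=pH head=3 tape=y___y[_]xzz
Cell 1 holds _ when M halts.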